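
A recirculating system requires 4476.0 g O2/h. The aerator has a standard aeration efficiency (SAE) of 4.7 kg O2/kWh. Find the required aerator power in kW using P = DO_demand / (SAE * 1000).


SAE in g O2/kWh = 4.7 * 1000 = 4700 g/kWh
P = DO_demand / SAE_g = 4476.0 / 4700 = 0.95234 kW

0.95234 kW


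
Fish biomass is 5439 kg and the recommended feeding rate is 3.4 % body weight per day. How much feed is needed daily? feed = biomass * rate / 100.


Feeding rate fraction = 3.4% / 100 = 0.034
Daily feed = 5439 kg * 0.034 = 184.926 kg/day

184.926 kg/day


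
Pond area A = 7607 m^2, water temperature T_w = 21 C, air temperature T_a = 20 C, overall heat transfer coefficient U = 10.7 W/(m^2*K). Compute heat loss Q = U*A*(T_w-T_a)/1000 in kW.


Temperature difference dT = 21 - 20 = 1 K
Heat loss (W) = U * A * dT = 10.7 * 7607 * 1 = 81394.9 W
Convert to kW: 81394.9 / 1000 = 81.3949 kW

81.3949 kW


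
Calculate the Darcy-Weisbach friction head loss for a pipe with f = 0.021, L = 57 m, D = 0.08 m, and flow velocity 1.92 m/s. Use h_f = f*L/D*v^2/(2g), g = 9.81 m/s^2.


v^2 = 1.92^2 = 3.6864 m^2/s^2
L/D = 57/0.08 = 712.5
h_f = f*(L/D)*v^2/(2g) = 0.021 * 712.5 * 3.6864 / 19.62 = 2.8113 m

2.8113 m


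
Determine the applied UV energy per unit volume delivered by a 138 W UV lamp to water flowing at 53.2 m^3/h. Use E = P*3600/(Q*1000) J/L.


Energy delivered per hour = 138 W * 3600 s = 496800 J/h
Volume treated per hour = 53.2 m^3/h * 1000 = 53200 L/h
dose = 496800 / 53200 = 9.33835 J/L

9.33835 J/L


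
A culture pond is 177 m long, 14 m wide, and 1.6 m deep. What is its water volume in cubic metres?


Base area = L * W = 177 * 14 = 2478 m^2
Volume = area * depth = 2478 * 1.6 = 3964.8 m^3

3964.8 m^3


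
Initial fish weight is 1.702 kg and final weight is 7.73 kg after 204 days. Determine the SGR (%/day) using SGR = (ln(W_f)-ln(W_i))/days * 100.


ln(W_f) = ln(7.73) = 2.0451089
ln(W_i) = ln(1.702) = 0.53180403
ln(W_f) - ln(W_i) = 2.0451089 - 0.53180403 = 1.5133049
SGR = 1.5133049 / 204 * 100 = 0.741816 %/day

0.741816 %/day


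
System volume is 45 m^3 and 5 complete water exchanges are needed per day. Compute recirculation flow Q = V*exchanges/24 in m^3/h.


Daily recirculation volume = 45 m^3 * 5 = 225 m^3/day
Flow rate Q = daily volume / 24 h = 225 / 24 = 9.375 m^3/h

9.375 m^3/h


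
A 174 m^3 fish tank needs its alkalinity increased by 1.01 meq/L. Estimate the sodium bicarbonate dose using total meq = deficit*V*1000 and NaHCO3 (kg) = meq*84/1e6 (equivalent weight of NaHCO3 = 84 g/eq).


Tank volume in L = 174 m^3 * 1000 = 174000 L
Total meq required = 1.01 meq/L * 174000 L = 175740 meq
NaHCO3 mass = 175740 meq * 84 mg/meq / 1e6 = 14.7622 kg

14.7622 kg


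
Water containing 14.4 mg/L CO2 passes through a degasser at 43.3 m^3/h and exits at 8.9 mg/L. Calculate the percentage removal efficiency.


CO2_out / CO2_in = 8.9 / 14.4 = 0.61805556
Fraction remaining = 0.61805556
efficiency = (1 - 0.61805556) * 100 = 38.1944 %

38.1944 %


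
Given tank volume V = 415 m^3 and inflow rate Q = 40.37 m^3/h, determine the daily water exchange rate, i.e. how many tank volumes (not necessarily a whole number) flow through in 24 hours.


Daily flow volume = 40.37 m^3/h * 24 h = 968.88 m^3/day
Exchanges = daily flow / tank volume = 968.88 / 415 = 2.33465 exchanges/day

2.33465 exchanges/day


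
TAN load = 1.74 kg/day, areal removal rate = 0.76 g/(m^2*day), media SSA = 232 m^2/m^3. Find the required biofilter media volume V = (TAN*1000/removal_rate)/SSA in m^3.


A = 1.74*1000 / 0.76 = 2289.4737 m^2
V = 2289.4737 / 232 = 9.86842

9.86842 m^3


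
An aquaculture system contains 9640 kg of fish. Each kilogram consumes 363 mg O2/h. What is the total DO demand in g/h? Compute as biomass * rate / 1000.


Total O2 consumption (mg/h) = 9640 kg * 363 mg/(kg*h) = 3499320 mg/h
Convert to g/h: 3499320 / 1000 = 3499.32 g/h

3499.32 g/h


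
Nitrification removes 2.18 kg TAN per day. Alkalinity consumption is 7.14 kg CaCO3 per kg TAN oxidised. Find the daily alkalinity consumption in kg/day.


Alkalinity factor: 7.14 kg CaCO3 consumed per kg TAN nitrified
alk = 2.18 kg TAN * 7.14 = 15.5652 kg CaCO3/day

15.5652 kg CaCO3/day


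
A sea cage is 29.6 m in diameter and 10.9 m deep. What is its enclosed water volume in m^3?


r = d/2 = 29.6/2 = 14.8 m
Base area = pi*r^2 = pi*14.8^2 = 688.13445 m^2
Volume = 688.13445 * 10.9 = 7500.67 m^3

7500.67 m^3


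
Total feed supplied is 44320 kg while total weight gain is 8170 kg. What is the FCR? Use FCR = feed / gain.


FCR = feed consumed / weight gained
FCR = 44320 kg / 8170 kg = 5.42472

5.42472


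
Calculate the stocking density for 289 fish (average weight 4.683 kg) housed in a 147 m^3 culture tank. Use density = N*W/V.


Total biomass = 289 fish * 4.683 kg = 1353.387 kg
Density = total biomass / volume = 1353.387 / 147 = 9.20671 kg/m^3

9.20671 kg/m^3


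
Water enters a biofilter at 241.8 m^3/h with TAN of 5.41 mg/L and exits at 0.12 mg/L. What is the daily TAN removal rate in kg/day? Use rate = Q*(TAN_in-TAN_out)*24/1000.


Concentration drop: TAN_in - TAN_out = 5.41 - 0.12 = 5.29 mg/L
Hourly TAN removed = Q * dTAN = 241.8 m^3/h * 5.29 mg/L = 1279.122 g/h  (m^3/h * mg/L = g/h)
Daily TAN removed = 1279.122 * 24 = 30698.928 g/day
Convert to kg/day: 30698.928 / 1000 = 30.698928 kg/day

30.698928 kg/day


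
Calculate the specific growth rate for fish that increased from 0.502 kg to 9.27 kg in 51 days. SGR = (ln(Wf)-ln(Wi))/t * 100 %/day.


ln(W_f) = ln(9.27) = 2.2267834
ln(W_i) = ln(0.502) = -0.68915516
ln(W_f) - ln(W_i) = 2.2267834 - -0.68915516 = 2.9159386
SGR = 2.9159386 / 51 * 100 = 5.71753 %/day

5.71753 %/day


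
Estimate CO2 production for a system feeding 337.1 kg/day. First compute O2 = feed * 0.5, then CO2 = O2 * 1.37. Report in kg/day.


O2 = 337.1 * 0.5 = 168.55
CO2 = 168.55 * 1.37 = 230.9135

230.9135 kg/day


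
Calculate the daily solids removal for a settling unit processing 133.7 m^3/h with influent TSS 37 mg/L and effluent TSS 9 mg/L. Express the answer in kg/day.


Concentration drop: TSS_in - TSS_out = 37 - 9 = 28 mg/L
Hourly solids removed = Q * dTSS = 133.7 m^3/h * 28 mg/L = 3743.6 g/h  (m^3/h * mg/L = g/h)
Daily solids removed = 3743.6 * 24 = 89846.4 g/day
Convert g to kg: 89846.4 / 1000 = 89.8464 kg/day

89.8464 kg/day


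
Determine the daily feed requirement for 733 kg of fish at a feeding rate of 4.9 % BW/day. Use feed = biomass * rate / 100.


Feeding rate fraction = 4.9% / 100 = 0.049
Daily feed = 733 kg * 0.049 = 35.917 kg/day

35.917 kg/day


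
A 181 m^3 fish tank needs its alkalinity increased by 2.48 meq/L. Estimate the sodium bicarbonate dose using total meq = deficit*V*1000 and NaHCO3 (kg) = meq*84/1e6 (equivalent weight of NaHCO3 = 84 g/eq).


Tank volume in L = 181 m^3 * 1000 = 181000 L
Total meq required = 2.48 meq/L * 181000 L = 448880 meq
NaHCO3 mass = 448880 meq * 84 mg/meq / 1e6 = 37.7059 kg

37.7059 kg


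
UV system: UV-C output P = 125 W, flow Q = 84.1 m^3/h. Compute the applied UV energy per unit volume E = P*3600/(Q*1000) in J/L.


Energy delivered per hour = 125 W * 3600 s = 450000 J/h
Volume treated per hour = 84.1 m^3/h * 1000 = 84100 L/h
dose = 450000 / 84100 = 5.35077 J/L

5.35077 J/L


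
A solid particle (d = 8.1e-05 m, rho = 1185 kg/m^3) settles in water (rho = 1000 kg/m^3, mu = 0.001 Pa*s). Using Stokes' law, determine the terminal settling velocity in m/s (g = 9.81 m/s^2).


Density difference: rho_p - rho_f = 1185 - 1000 = 185 kg/m^3
d^2 = (8.1e-05)^2 = 6.561e-09 m^2
Numerator = (rho_p - rho_f) * g * d^2 = 185 * 9.81 * 6.561e-09 = 1.1907231e-05
Denominator = 18 * mu = 18 * 0.001 = 0.018
v_s = 1.1907231e-05 / 0.018 = 6.61513e-04 m/s
Check: Re = rho_f * v_s * d / mu = 1000 * 6.61513e-04 * 8.1e-05 / 0.001 = 0.0536 < 1, so Stokes' law applies.

6.61513e-04 m/s


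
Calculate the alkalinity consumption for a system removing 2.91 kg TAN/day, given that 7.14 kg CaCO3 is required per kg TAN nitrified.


Alkalinity factor: 7.14 kg CaCO3 consumed per kg TAN nitrified
alk = 2.91 kg TAN * 7.14 = 20.7774 kg CaCO3/day

20.7774 kg CaCO3/day


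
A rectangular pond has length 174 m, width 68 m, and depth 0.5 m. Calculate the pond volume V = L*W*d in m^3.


Base area = L * W = 174 * 68 = 11832 m^2
Volume = area * depth = 11832 * 0.5 = 5916 m^3

5916 m^3


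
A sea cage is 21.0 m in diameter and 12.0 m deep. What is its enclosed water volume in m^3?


r = d/2 = 21.0/2 = 10.5 m
Base area = pi*r^2 = pi*10.5^2 = 346.36059 m^2
Volume = 346.36059 * 12.0 = 4156.33 m^3

4156.33 m^3


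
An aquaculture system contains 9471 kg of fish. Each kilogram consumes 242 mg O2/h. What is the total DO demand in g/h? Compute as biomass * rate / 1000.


Total O2 consumption (mg/h) = 9471 kg * 242 mg/(kg*h) = 2291982 mg/h
Convert to g/h: 2291982 / 1000 = 2291.982 g/h

2291.982 g/h


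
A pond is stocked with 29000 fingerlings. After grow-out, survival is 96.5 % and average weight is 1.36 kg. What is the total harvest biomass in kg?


Survivors = 29000 * 96.5/100 = 27985 fish
Harvest biomass = survivors * W_f = 27985 * 1.36 = 38059.6 kg

38059.6 kg


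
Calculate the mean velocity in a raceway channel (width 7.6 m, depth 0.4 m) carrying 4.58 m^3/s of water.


Cross-sectional area = W * d = 7.6 * 0.4 = 3.04 m^2
Velocity = Q / A = 4.58 / 3.04 = 1.50658 m/s

1.50658 m/s


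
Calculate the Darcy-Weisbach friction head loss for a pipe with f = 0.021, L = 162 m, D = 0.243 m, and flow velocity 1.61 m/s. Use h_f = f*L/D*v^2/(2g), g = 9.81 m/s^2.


v^2 = 1.61^2 = 2.5921 m^2/s^2
L/D = 162/0.243 = 666.66667
h_f = f*(L/D)*v^2/(2g) = 0.021 * 666.66667 * 2.5921 / 19.62 = 1.84961 m

1.84961 m


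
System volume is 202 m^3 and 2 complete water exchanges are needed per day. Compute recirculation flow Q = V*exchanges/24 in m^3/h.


Daily recirculation volume = 202 m^3 * 2 = 404 m^3/day
Flow rate Q = daily volume / 24 h = 404 / 24 = 16.8333 m^3/h

16.8333 m^3/h


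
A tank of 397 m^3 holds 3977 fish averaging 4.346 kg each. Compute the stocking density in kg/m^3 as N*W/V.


Total biomass = 3977 fish * 4.346 kg = 17284.042 kg
Density = total biomass / volume = 17284.042 / 397 = 43.5366 kg/m^3

43.5366 kg/m^3


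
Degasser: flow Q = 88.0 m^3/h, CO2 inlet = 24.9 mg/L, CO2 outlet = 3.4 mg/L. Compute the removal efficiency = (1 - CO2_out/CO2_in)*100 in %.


CO2_out / CO2_in = 3.4 / 24.9 = 0.13654618
Fraction remaining = 0.13654618
efficiency = (1 - 0.13654618) * 100 = 86.3454 %

86.3454 %


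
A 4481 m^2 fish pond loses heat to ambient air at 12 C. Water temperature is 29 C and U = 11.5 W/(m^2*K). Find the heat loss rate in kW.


Temperature difference dT = 29 - 12 = 17 K
Heat loss (W) = U * A * dT = 11.5 * 4481 * 17 = 876035.5 W
Convert to kW: 876035.5 / 1000 = 876.0355 kW

876.0355 kW


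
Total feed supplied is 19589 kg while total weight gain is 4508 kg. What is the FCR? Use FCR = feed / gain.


FCR = feed consumed / weight gained
FCR = 19589 kg / 4508 kg = 4.34539

4.34539


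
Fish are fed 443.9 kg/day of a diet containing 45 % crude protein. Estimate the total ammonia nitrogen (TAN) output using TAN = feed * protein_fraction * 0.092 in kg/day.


Protein in feed = 443.9 * 45/100 = 199.755 kg/day
TAN = protein * 0.092 = 199.755 * 0.092 = 18.37746 kg/day

18.37746 kg/day


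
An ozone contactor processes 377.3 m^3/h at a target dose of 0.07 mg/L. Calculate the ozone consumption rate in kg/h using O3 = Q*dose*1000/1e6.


O3 demand (mg/h) = Q * dose * 1000 = 377.3 * 0.07 * 1000 = 26411 mg/h
Convert mg to kg: 26411 / 1e6 = 0.026411 kg/h

0.026411 kg/h


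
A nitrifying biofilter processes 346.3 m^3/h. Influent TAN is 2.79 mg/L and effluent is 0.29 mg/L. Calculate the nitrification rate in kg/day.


Concentration drop: TAN_in - TAN_out = 2.79 - 0.29 = 2.5 mg/L
Hourly TAN removed = Q * dTAN = 346.3 m^3/h * 2.5 mg/L = 865.75 g/h  (m^3/h * mg/L = g/h)
Daily TAN removed = 865.75 * 24 = 20778 g/day
Convert to kg/day: 20778 / 1000 = 20.778 kg/day

20.778 kg/day


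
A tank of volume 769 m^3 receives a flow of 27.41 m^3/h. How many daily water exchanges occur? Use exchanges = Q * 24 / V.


Daily flow volume = 27.41 m^3/h * 24 h = 657.84 m^3/day
Exchanges = daily flow / tank volume = 657.84 / 769 = 0.855449 exchanges/day

0.855449 exchanges/day


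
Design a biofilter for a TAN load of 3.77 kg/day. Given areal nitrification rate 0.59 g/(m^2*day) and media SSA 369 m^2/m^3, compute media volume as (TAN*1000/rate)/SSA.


A = 3.77*1000 / 0.59 = 6389.8305 m^2
V = 6389.8305 / 369 = 17.3166

17.3166 m^3


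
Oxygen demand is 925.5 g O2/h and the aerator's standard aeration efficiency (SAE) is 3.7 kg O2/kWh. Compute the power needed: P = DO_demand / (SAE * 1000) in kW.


SAE in g O2/kWh = 3.7 * 1000 = 3700 g/kWh
P = DO_demand / SAE_g = 925.5 / 3700 = 0.250135 kW

0.250135 kW


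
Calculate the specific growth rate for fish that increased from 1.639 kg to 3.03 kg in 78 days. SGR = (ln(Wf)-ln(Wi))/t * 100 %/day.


ln(W_f) = ln(3.03) = 1.1085626
ln(W_i) = ln(1.639) = 0.4940863
ln(W_f) - ln(W_i) = 1.1085626 - 0.4940863 = 0.6144763
SGR = 0.6144763 / 78 * 100 = 0.78779 %/day

0.78779 %/day


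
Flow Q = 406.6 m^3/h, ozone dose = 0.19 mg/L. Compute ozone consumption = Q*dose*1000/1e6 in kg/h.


O3 demand (mg/h) = Q * dose * 1000 = 406.6 * 0.19 * 1000 = 77254 mg/h
Convert mg to kg: 77254 / 1e6 = 0.077254 kg/h

0.077254 kg/h


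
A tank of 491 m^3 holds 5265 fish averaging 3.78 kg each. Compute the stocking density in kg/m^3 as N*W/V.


Total biomass = 5265 fish * 3.78 kg = 19901.7 kg
Density = total biomass / volume = 19901.7 / 491 = 40.533 kg/m^3

40.533 kg/m^3


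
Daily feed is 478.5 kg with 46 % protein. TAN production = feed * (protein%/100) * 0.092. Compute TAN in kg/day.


Protein in feed = 478.5 * 46/100 = 220.11 kg/day
TAN = protein * 0.092 = 220.11 * 0.092 = 20.25012 kg/day

20.25012 kg/day


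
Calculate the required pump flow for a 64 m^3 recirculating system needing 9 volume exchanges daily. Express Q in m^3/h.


Daily recirculation volume = 64 m^3 * 9 = 576 m^3/day
Flow rate Q = daily volume / 24 h = 576 / 24 = 24 m^3/h

24 m^3/h


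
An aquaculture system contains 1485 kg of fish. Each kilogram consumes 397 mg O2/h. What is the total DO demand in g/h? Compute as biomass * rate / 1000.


Total O2 consumption (mg/h) = 1485 kg * 397 mg/(kg*h) = 589545 mg/h
Convert to g/h: 589545 / 1000 = 589.545 g/h

589.545 g/h


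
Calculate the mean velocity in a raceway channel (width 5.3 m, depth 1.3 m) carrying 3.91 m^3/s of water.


Cross-sectional area = W * d = 5.3 * 1.3 = 6.89 m^2
Velocity = Q / A = 3.91 / 6.89 = 0.567489 m/s

0.567489 m/s


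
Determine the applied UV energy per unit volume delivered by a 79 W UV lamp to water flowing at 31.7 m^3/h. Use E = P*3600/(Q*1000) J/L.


Energy delivered per hour = 79 W * 3600 s = 284400 J/h
Volume treated per hour = 31.7 m^3/h * 1000 = 31700 L/h
dose = 284400 / 31700 = 8.97161 J/L

8.97161 J/L


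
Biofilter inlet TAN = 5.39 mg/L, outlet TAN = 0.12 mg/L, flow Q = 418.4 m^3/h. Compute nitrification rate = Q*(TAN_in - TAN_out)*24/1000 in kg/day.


Concentration drop: TAN_in - TAN_out = 5.39 - 0.12 = 5.27 mg/L
Hourly TAN removed = Q * dTAN = 418.4 m^3/h * 5.27 mg/L = 2204.968 g/h  (m^3/h * mg/L = g/h)
Daily TAN removed = 2204.968 * 24 = 52919.232 g/day
Convert to kg/day: 52919.232 / 1000 = 52.919232 kg/day

52.919232 kg/day


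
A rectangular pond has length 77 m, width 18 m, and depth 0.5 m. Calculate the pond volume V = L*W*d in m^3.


Base area = L * W = 77 * 18 = 1386 m^2
Volume = area * depth = 1386 * 0.5 = 693 m^3

693 m^3


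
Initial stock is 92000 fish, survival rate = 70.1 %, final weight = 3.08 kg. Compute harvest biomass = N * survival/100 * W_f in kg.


Survivors = 92000 * 70.1/100 = 64492 fish
Harvest biomass = survivors * W_f = 64492 * 3.08 = 198635.36 kg

198635.36 kg


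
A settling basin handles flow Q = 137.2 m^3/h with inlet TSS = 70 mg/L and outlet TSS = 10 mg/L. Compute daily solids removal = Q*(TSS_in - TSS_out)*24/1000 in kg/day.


Concentration drop: TSS_in - TSS_out = 70 - 10 = 60 mg/L
Hourly solids removed = Q * dTSS = 137.2 m^3/h * 60 mg/L = 8232 g/h  (m^3/h * mg/L = g/h)
Daily solids removed = 8232 * 24 = 197568 g/day
Convert g to kg: 197568 / 1000 = 197.568 kg/day

197.568 kg/day


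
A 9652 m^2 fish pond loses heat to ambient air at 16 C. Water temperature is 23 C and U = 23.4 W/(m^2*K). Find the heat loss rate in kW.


Temperature difference dT = 23 - 16 = 7 K
Heat loss (W) = U * A * dT = 23.4 * 9652 * 7 = 1580997.6 W
Convert to kW: 1580997.6 / 1000 = 1580.9976 kW

1580.9976 kW


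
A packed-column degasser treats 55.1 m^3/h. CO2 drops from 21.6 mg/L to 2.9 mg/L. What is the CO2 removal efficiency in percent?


CO2_out / CO2_in = 2.9 / 21.6 = 0.13425926
Fraction remaining = 0.13425926
efficiency = (1 - 0.13425926) * 100 = 86.5741 %

86.5741 %


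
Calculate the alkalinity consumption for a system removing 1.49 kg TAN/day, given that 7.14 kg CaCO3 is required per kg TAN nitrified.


Alkalinity factor: 7.14 kg CaCO3 consumed per kg TAN nitrified
alk = 1.49 kg TAN * 7.14 = 10.6386 kg CaCO3/day

10.6386 kg CaCO3/day


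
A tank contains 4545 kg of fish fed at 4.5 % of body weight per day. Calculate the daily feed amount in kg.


Feeding rate fraction = 4.5% / 100 = 0.045
Daily feed = 4545 kg * 0.045 = 204.525 kg/day

204.525 kg/day


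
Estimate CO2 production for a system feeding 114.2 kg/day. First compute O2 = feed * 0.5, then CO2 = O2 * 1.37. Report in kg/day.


O2 = 114.2 * 0.5 = 57.1
CO2 = 57.1 * 1.37 = 78.227

78.227 kg/day


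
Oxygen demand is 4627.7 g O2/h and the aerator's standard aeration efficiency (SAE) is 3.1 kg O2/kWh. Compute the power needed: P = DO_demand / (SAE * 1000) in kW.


SAE in g O2/kWh = 3.1 * 1000 = 3100 g/kWh
P = DO_demand / SAE_g = 4627.7 / 3100 = 1.49281 kW

1.49281 kW


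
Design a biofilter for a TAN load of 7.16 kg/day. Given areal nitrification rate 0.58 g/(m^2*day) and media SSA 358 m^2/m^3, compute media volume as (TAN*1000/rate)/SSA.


A = 7.16*1000 / 0.58 = 12344.828 m^2
V = 12344.828 / 358 = 34.4828

34.4828 m^3


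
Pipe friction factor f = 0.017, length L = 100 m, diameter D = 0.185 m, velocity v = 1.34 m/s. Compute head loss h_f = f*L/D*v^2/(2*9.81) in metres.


v^2 = 1.34^2 = 1.7956 m^2/s^2
L/D = 100/0.185 = 540.54054
h_f = f*(L/D)*v^2/(2g) = 0.017 * 540.54054 * 1.7956 / 19.62 = 0.840984 m

0.840984 m


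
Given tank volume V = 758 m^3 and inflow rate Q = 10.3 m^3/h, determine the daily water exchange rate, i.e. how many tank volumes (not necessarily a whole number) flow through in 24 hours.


Daily flow volume = 10.3 m^3/h * 24 h = 247.2 m^3/day
Exchanges = daily flow / tank volume = 247.2 / 758 = 0.326121 exchanges/day

0.326121 exchanges/day


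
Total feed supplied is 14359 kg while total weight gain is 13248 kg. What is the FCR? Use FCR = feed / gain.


FCR = feed consumed / weight gained
FCR = 14359 kg / 13248 kg = 1.08386

1.08386


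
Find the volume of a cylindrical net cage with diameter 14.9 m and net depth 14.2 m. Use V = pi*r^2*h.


r = d/2 = 14.9/2 = 7.45 m
Base area = pi*r^2 = pi*7.45^2 = 174.36625 m^2
Volume = 174.36625 * 14.2 = 2476 m^3

2476 m^3


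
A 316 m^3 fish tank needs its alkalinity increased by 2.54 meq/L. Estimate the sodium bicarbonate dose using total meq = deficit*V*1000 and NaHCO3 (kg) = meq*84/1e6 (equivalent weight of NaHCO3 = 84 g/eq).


Tank volume in L = 316 m^3 * 1000 = 316000 L
Total meq required = 2.54 meq/L * 316000 L = 802640 meq
NaHCO3 mass = 802640 meq * 84 mg/meq / 1e6 = 67.4218 kg

67.4218 kg


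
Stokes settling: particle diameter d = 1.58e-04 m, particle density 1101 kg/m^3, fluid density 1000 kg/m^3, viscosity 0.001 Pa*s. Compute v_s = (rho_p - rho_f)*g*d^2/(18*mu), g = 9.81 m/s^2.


Density difference: rho_p - rho_f = 1101 - 1000 = 101 kg/m^3
d^2 = (1.58e-04)^2 = 2.4964e-08 m^2
Numerator = (rho_p - rho_f) * g * d^2 = 101 * 9.81 * 2.4964e-08 = 2.4734581e-05
Denominator = 18 * mu = 18 * 0.001 = 0.018
v_s = 2.4734581e-05 / 0.018 = 0.00137414 m/s
Check: Re = rho_f * v_s * d / mu = 1000 * 0.00137414 * 1.58e-04 / 0.001 = 0.217 < 1, so Stokes' law applies.

0.00137414 m/s


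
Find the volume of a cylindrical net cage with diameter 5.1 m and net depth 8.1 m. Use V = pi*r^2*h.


r = d/2 = 5.1/2 = 2.55 m
Base area = pi*r^2 = pi*2.55^2 = 20.428206 m^2
Volume = 20.428206 * 8.1 = 165.468 m^3

165.468 m^3


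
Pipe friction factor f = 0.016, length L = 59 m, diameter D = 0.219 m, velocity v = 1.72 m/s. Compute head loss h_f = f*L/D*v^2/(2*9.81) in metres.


v^2 = 1.72^2 = 2.9584 m^2/s^2
L/D = 59/0.219 = 269.40639
h_f = f*(L/D)*v^2/(2g) = 0.016 * 269.40639 * 2.9584 / 19.62 = 0.649959 m

0.649959 m


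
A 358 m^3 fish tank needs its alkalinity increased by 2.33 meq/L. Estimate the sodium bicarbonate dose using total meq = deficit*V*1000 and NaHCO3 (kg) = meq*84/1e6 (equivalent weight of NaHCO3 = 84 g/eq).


Tank volume in L = 358 m^3 * 1000 = 358000 L
Total meq required = 2.33 meq/L * 358000 L = 834140 meq
NaHCO3 mass = 834140 meq * 84 mg/meq / 1e6 = 70.0678 kg

70.0678 kg


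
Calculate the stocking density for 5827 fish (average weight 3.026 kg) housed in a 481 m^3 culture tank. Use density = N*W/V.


Total biomass = 5827 fish * 3.026 kg = 17632.502 kg
Density = total biomass / volume = 17632.502 / 481 = 36.658 kg/m^3

36.658 kg/m^3


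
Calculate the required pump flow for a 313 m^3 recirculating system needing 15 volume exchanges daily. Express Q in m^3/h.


Daily recirculation volume = 313 m^3 * 15 = 4695 m^3/day
Flow rate Q = daily volume / 24 h = 4695 / 24 = 195.625 m^3/h

195.625 m^3/h


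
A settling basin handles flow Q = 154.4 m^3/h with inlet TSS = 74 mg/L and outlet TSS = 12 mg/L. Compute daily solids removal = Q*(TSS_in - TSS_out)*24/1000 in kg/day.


Concentration drop: TSS_in - TSS_out = 74 - 12 = 62 mg/L
Hourly solids removed = Q * dTSS = 154.4 m^3/h * 62 mg/L = 9572.8 g/h  (m^3/h * mg/L = g/h)
Daily solids removed = 9572.8 * 24 = 229747.2 g/day
Convert g to kg: 229747.2 / 1000 = 229.7472 kg/day

229.7472 kg/day


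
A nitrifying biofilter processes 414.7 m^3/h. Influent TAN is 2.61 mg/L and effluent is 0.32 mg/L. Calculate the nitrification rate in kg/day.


Concentration drop: TAN_in - TAN_out = 2.61 - 0.32 = 2.29 mg/L
Hourly TAN removed = Q * dTAN = 414.7 m^3/h * 2.29 mg/L = 949.663 g/h  (m^3/h * mg/L = g/h)
Daily TAN removed = 949.663 * 24 = 22791.912 g/day
Convert to kg/day: 22791.912 / 1000 = 22.791912 kg/day

22.791912 kg/day


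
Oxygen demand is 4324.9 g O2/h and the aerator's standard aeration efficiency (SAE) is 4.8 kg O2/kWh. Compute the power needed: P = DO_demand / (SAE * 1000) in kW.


SAE in g O2/kWh = 4.8 * 1000 = 4800 g/kWh
P = DO_demand / SAE_g = 4324.9 / 4800 = 0.901021 kW

0.901021 kW


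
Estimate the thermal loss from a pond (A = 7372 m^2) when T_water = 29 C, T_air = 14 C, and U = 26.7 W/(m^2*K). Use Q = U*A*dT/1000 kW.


Temperature difference dT = 29 - 14 = 15 K
Heat loss (W) = U * A * dT = 26.7 * 7372 * 15 = 2952486 W
Convert to kW: 2952486 / 1000 = 2952.486 kW

2952.486 kW


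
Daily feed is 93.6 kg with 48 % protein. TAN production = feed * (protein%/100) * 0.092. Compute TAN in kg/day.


Protein in feed = 93.6 * 48/100 = 44.928 kg/day
TAN = protein * 0.092 = 44.928 * 0.092 = 4.133376 kg/day

4.133376 kg/day


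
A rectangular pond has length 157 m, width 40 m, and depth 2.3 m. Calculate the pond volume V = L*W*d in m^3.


Base area = L * W = 157 * 40 = 6280 m^2
Volume = area * depth = 6280 * 2.3 = 14444 m^3

14444 m^3


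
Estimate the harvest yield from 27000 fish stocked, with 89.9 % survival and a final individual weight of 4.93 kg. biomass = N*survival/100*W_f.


Survivors = 27000 * 89.9/100 = 24273 fish
Harvest biomass = survivors * W_f = 24273 * 4.93 = 119665.89 kg

119665.89 kg


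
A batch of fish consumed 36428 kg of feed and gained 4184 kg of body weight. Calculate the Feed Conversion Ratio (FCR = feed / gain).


FCR = feed consumed / weight gained
FCR = 36428 kg / 4184 kg = 8.7065

8.7065


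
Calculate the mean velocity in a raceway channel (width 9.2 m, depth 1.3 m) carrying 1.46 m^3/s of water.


Cross-sectional area = W * d = 9.2 * 1.3 = 11.96 m^2
Velocity = Q / A = 1.46 / 11.96 = 0.122074 m/s

0.122074 m/s


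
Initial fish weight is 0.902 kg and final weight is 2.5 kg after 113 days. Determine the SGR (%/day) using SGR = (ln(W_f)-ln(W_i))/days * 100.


ln(W_f) = ln(2.5) = 0.91629073
ln(W_i) = ln(0.902) = -0.10314076
ln(W_f) - ln(W_i) = 0.91629073 - -0.10314076 = 1.0194315
SGR = 1.0194315 / 113 * 100 = 0.902152 %/day

0.902152 %/day


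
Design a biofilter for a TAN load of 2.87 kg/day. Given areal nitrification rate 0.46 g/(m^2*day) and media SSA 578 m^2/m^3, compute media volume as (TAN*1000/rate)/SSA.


A = 2.87*1000 / 0.46 = 6239.1304 m^2
V = 6239.1304 / 578 = 10.7943

10.7943 m^3


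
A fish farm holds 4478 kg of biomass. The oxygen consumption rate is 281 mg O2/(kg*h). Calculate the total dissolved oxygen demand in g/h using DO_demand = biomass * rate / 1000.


Total O2 consumption (mg/h) = 4478 kg * 281 mg/(kg*h) = 1258318 mg/h
Convert to g/h: 1258318 / 1000 = 1258.318 g/h

1258.318 g/h


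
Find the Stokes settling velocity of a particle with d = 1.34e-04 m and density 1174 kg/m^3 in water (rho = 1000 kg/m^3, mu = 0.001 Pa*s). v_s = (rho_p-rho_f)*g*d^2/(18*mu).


Density difference: rho_p - rho_f = 1174 - 1000 = 174 kg/m^3
d^2 = (1.34e-04)^2 = 1.7956e-08 m^2
Numerator = (rho_p - rho_f) * g * d^2 = 174 * 9.81 * 1.7956e-08 = 3.0649815e-05
Denominator = 18 * mu = 18 * 0.001 = 0.018
v_s = 3.0649815e-05 / 0.018 = 0.00170277 m/s
Check: Re = rho_f * v_s * d / mu = 1000 * 0.00170277 * 1.34e-04 / 0.001 = 0.228 < 1, so Stokes' law applies.

0.00170277 m/s


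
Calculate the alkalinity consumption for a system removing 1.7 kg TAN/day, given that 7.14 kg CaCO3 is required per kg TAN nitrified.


Alkalinity factor: 7.14 kg CaCO3 consumed per kg TAN nitrified
alk = 1.7 kg TAN * 7.14 = 12.138 kg CaCO3/day

12.138 kg CaCO3/day


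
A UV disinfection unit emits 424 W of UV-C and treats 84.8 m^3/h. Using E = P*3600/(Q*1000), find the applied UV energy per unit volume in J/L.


Energy delivered per hour = 424 W * 3600 s = 1526400 J/h
Volume treated per hour = 84.8 m^3/h * 1000 = 84800 L/h
dose = 1526400 / 84800 = 18 J/L

18 J/L


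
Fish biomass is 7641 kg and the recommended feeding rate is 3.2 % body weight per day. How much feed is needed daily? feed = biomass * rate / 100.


Feeding rate fraction = 3.2% / 100 = 0.032
Daily feed = 7641 kg * 0.032 = 244.512 kg/day

244.512 kg/day


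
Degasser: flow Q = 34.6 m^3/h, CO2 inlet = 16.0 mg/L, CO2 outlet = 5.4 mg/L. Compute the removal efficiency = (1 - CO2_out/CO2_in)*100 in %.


CO2_out / CO2_in = 5.4 / 16.0 = 0.3375
Fraction remaining = 0.3375
efficiency = (1 - 0.3375) * 100 = 66.25 %

66.25 %


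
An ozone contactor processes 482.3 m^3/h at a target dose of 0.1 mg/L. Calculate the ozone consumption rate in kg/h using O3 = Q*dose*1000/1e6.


O3 demand (mg/h) = Q * dose * 1000 = 482.3 * 0.1 * 1000 = 48230 mg/h
Convert mg to kg: 48230 / 1e6 = 0.04823 kg/h

0.04823 kg/h


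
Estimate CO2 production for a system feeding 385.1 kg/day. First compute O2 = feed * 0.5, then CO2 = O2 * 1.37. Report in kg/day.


O2 = 385.1 * 0.5 = 192.55
CO2 = 192.55 * 1.37 = 263.7935

263.7935 kg/day


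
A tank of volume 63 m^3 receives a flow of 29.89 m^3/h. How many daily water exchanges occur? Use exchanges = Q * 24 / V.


Daily flow volume = 29.89 m^3/h * 24 h = 717.36 m^3/day
Exchanges = daily flow / tank volume = 717.36 / 63 = 11.3867 exchanges/day

11.3867 exchanges/day


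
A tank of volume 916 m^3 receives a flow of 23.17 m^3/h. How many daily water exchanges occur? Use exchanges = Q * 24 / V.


Daily flow volume = 23.17 m^3/h * 24 h = 556.08 m^3/day
Exchanges = daily flow / tank volume = 556.08 / 916 = 0.607074 exchanges/day

0.607074 exchanges/day


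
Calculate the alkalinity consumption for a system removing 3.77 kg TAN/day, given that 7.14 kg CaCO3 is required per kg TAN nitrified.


Alkalinity factor: 7.14 kg CaCO3 consumed per kg TAN nitrified
alk = 3.77 kg TAN * 7.14 = 26.9178 kg CaCO3/day

26.9178 kg CaCO3/day


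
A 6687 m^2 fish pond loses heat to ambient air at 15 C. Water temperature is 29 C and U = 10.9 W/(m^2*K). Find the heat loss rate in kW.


Temperature difference dT = 29 - 15 = 14 K
Heat loss (W) = U * A * dT = 10.9 * 6687 * 14 = 1020436.2 W
Convert to kW: 1020436.2 / 1000 = 1020.4362 kW

1020.4362 kW


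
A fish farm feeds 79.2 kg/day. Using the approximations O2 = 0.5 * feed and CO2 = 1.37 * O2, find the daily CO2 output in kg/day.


O2 = 79.2 * 0.5 = 39.6
CO2 = 39.6 * 1.37 = 54.252

54.252 kg/day


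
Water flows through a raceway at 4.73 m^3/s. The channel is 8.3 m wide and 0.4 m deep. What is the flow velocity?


Cross-sectional area = W * d = 8.3 * 0.4 = 3.32 m^2
Velocity = Q / A = 4.73 / 3.32 = 1.4247 m/s

1.4247 m/s


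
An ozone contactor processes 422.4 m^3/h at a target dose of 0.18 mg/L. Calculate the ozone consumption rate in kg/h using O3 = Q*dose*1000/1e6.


O3 demand (mg/h) = Q * dose * 1000 = 422.4 * 0.18 * 1000 = 76032 mg/h
Convert mg to kg: 76032 / 1e6 = 0.076032 kg/h

0.076032 kg/h


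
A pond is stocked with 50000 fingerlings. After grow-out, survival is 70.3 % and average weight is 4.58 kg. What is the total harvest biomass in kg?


Survivors = 50000 * 70.3/100 = 35150 fish
Harvest biomass = survivors * W_f = 35150 * 4.58 = 160987 kg

160987 kg


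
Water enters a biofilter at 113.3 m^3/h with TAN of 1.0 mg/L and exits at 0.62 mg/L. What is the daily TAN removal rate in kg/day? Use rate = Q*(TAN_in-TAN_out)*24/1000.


Concentration drop: TAN_in - TAN_out = 1.0 - 0.62 = 0.38 mg/L
Hourly TAN removed = Q * dTAN = 113.3 m^3/h * 0.38 mg/L = 43.054 g/h  (m^3/h * mg/L = g/h)
Daily TAN removed = 43.054 * 24 = 1033.296 g/day
Convert to kg/day: 1033.296 / 1000 = 1.033296 kg/day

1.033296 kg/day


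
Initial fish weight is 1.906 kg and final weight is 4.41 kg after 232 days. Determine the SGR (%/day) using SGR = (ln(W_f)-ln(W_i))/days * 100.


ln(W_f) = ln(4.41) = 1.4838747
ln(W_i) = ln(1.906) = 0.64500681
ln(W_f) - ln(W_i) = 1.4838747 - 0.64500681 = 0.83886789
SGR = 0.83886789 / 232 * 100 = 0.361581 %/day

0.361581 %/day


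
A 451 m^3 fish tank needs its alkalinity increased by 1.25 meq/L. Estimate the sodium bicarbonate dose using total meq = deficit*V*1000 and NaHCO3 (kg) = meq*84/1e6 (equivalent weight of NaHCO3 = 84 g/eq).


Tank volume in L = 451 m^3 * 1000 = 451000 L
Total meq required = 1.25 meq/L * 451000 L = 563750 meq
NaHCO3 mass = 563750 meq * 84 mg/meq / 1e6 = 47.355 kg

47.355 kg


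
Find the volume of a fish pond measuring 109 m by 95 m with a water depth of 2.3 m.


Base area = L * W = 109 * 95 = 10355 m^2
Volume = area * depth = 10355 * 2.3 = 23816.5 m^3

23816.5 m^3


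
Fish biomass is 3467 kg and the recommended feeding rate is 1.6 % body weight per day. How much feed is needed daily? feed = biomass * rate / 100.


Feeding rate fraction = 1.6% / 100 = 0.016
Daily feed = 3467 kg * 0.016 = 55.472 kg/day

55.472 kg/day


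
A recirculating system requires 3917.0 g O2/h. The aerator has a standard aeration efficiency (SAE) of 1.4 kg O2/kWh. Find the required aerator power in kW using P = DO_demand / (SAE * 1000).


SAE in g O2/kWh = 1.4 * 1000 = 1400 g/kWh
P = DO_demand / SAE_g = 3917.0 / 1400 = 2.79786 kW

2.79786 kW


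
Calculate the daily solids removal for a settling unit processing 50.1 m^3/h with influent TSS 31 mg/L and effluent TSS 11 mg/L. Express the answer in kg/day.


Concentration drop: TSS_in - TSS_out = 31 - 11 = 20 mg/L
Hourly solids removed = Q * dTSS = 50.1 m^3/h * 20 mg/L = 1002 g/h  (m^3/h * mg/L = g/h)
Daily solids removed = 1002 * 24 = 24048 g/day
Convert g to kg: 24048 / 1000 = 24.048 kg/day

24.048 kg/day


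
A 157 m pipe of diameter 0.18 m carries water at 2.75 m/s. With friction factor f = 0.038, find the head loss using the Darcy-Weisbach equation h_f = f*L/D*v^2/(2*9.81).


v^2 = 2.75^2 = 7.5625 m^2/s^2
L/D = 157/0.18 = 872.22222
h_f = f*(L/D)*v^2/(2g) = 0.038 * 872.22222 * 7.5625 / 19.62 = 12.7755 m

12.7755 m


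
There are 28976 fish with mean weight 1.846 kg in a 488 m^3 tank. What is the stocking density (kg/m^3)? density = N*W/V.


Total biomass = 28976 fish * 1.846 kg = 53489.696 kg
Density = total biomass / volume = 53489.696 / 488 = 109.61 kg/m^3

109.61 kg/m^3


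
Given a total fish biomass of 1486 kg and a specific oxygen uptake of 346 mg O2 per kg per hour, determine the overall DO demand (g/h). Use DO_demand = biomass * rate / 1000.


Total O2 consumption (mg/h) = 1486 kg * 346 mg/(kg*h) = 514156 mg/h
Convert to g/h: 514156 / 1000 = 514.156 g/h

514.156 g/h


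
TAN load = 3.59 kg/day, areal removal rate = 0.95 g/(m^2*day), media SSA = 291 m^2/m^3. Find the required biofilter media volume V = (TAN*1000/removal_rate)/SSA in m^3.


A = 3.59*1000 / 0.95 = 3778.9474 m^2
V = 3778.9474 / 291 = 12.9861

12.9861 m^3


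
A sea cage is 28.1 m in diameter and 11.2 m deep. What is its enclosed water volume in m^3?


r = d/2 = 28.1/2 = 14.05 m
Base area = pi*r^2 = pi*14.05^2 = 620.15824 m^2
Volume = 620.15824 * 11.2 = 6945.77 m^3

6945.77 m^3


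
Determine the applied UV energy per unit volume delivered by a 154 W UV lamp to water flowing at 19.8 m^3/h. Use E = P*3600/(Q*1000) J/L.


Energy delivered per hour = 154 W * 3600 s = 554400 J/h
Volume treated per hour = 19.8 m^3/h * 1000 = 19800 L/h
dose = 554400 / 19800 = 28 J/L

28 J/L


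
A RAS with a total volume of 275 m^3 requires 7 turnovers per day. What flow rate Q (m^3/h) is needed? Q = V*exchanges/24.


Daily recirculation volume = 275 m^3 * 7 = 1925 m^3/day
Flow rate Q = daily volume / 24 h = 1925 / 24 = 80.2083 m^3/h

80.2083 m^3/h


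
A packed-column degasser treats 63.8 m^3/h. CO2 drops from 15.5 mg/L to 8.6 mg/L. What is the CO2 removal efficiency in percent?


CO2_out / CO2_in = 8.6 / 15.5 = 0.55483871
Fraction remaining = 0.55483871
efficiency = (1 - 0.55483871) * 100 = 44.5161 %

44.5161 %


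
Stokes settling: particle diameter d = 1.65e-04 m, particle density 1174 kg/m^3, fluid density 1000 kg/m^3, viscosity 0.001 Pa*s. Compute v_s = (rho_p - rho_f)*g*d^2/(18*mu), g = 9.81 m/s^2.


Density difference: rho_p - rho_f = 1174 - 1000 = 174 kg/m^3
d^2 = (1.65e-04)^2 = 2.7225e-08 m^2
Numerator = (rho_p - rho_f) * g * d^2 = 174 * 9.81 * 2.7225e-08 = 4.6471442e-05
Denominator = 18 * mu = 18 * 0.001 = 0.018
v_s = 4.6471442e-05 / 0.018 = 0.00258175 m/s
Check: Re = rho_f * v_s * d / mu = 1000 * 0.00258175 * 1.65e-04 / 0.001 = 0.426 < 1, so Stokes' law applies.

0.00258175 m/s


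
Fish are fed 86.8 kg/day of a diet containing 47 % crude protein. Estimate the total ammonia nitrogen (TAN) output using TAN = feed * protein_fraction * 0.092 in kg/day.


Protein in feed = 86.8 * 47/100 = 40.796 kg/day
TAN = protein * 0.092 = 40.796 * 0.092 = 3.753232 kg/day

3.753232 kg/day


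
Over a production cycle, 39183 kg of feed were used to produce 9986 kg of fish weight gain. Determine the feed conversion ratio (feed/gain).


FCR = feed consumed / weight gained
FCR = 39183 kg / 9986 kg = 3.92379

3.92379


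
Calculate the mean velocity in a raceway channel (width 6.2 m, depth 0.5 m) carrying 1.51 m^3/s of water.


Cross-sectional area = W * d = 6.2 * 0.5 = 3.1 m^2
Velocity = Q / A = 1.51 / 3.1 = 0.487097 m/s

0.487097 m/s


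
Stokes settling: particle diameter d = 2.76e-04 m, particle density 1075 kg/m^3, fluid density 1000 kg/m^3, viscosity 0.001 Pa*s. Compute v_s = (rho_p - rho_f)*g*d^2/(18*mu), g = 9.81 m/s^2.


Density difference: rho_p - rho_f = 1075 - 1000 = 75 kg/m^3
d^2 = (2.76e-04)^2 = 7.6176e-08 m^2
Numerator = (rho_p - rho_f) * g * d^2 = 75 * 9.81 * 7.6176e-08 = 5.6046492e-05
Denominator = 18 * mu = 18 * 0.001 = 0.018
v_s = 5.6046492e-05 / 0.018 = 0.00311369 m/s
Check: Re = rho_f * v_s * d / mu = 1000 * 0.00311369 * 2.76e-04 / 0.001 = 0.859 < 1, so Stokes' law applies.

0.00311369 m/s


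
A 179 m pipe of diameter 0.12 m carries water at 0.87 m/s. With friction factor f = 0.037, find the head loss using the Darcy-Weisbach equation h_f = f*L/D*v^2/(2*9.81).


v^2 = 0.87^2 = 0.7569 m^2/s^2
L/D = 179/0.12 = 1491.6667
h_f = f*(L/D)*v^2/(2g) = 0.037 * 1491.6667 * 0.7569 / 19.62 = 2.12918 m

2.12918 m


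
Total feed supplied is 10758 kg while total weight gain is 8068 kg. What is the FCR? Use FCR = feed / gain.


FCR = feed consumed / weight gained
FCR = 10758 kg / 8068 kg = 1.33342

1.33342


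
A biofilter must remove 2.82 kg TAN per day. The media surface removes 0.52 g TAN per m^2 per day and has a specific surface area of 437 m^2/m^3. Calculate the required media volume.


A = 2.82*1000 / 0.52 = 5423.0769 m^2
V = 5423.0769 / 437 = 12.4098

12.4098 m^3


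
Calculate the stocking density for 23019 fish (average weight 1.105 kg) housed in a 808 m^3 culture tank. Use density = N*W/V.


Total biomass = 23019 fish * 1.105 kg = 25435.995 kg
Density = total biomass / volume = 25435.995 / 808 = 31.4802 kg/m^3

31.4802 kg/m^3


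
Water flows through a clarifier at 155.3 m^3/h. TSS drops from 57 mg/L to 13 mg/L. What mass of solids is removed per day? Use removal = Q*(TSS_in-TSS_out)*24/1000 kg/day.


Concentration drop: TSS_in - TSS_out = 57 - 13 = 44 mg/L
Hourly solids removed = Q * dTSS = 155.3 m^3/h * 44 mg/L = 6833.2 g/h  (m^3/h * mg/L = g/h)
Daily solids removed = 6833.2 * 24 = 163996.8 g/day
Convert g to kg: 163996.8 / 1000 = 163.9968 kg/day

163.9968 kg/day


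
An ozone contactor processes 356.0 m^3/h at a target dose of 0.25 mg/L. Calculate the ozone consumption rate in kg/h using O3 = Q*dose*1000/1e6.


O3 demand (mg/h) = Q * dose * 1000 = 356.0 * 0.25 * 1000 = 89000 mg/h
Convert mg to kg: 89000 / 1e6 = 0.089 kg/h

0.089 kg/h


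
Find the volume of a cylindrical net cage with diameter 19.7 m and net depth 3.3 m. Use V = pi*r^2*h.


r = d/2 = 19.7/2 = 9.85 m
Base area = pi*r^2 = pi*9.85^2 = 304.80517 m^2
Volume = 304.80517 * 3.3 = 1005.86 m^3

1005.86 m^3


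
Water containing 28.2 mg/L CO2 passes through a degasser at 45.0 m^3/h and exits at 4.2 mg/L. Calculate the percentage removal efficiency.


CO2_out / CO2_in = 4.2 / 28.2 = 0.14893617
Fraction remaining = 0.14893617
efficiency = (1 - 0.14893617) * 100 = 85.1064 %

85.1064 %


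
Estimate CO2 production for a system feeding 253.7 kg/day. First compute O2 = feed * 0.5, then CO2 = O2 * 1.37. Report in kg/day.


O2 = 253.7 * 0.5 = 126.85
CO2 = 126.85 * 1.37 = 173.7845

173.7845 kg/day


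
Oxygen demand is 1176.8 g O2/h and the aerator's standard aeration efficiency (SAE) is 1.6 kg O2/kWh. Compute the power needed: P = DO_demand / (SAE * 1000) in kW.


SAE in g O2/kWh = 1.6 * 1000 = 1600 g/kWh
P = DO_demand / SAE_g = 1176.8 / 1600 = 0.7355 kW

0.7355 kW


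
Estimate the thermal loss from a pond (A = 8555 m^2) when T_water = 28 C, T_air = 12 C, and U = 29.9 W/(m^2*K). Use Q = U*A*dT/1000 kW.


Temperature difference dT = 28 - 12 = 16 K
Heat loss (W) = U * A * dT = 29.9 * 8555 * 16 = 4092712 W
Convert to kW: 4092712 / 1000 = 4092.712 kW

4092.712 kW


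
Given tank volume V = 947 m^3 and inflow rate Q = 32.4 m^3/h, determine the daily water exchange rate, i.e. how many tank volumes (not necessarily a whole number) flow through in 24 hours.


Daily flow volume = 32.4 m^3/h * 24 h = 777.6 m^3/day
Exchanges = daily flow / tank volume = 777.6 / 947 = 0.821119 exchanges/day

0.821119 exchanges/day


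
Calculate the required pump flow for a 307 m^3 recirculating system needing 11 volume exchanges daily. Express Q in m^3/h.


Daily recirculation volume = 307 m^3 * 11 = 3377 m^3/day
Flow rate Q = daily volume / 24 h = 3377 / 24 = 140.708 m^3/h

140.708 m^3/h
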